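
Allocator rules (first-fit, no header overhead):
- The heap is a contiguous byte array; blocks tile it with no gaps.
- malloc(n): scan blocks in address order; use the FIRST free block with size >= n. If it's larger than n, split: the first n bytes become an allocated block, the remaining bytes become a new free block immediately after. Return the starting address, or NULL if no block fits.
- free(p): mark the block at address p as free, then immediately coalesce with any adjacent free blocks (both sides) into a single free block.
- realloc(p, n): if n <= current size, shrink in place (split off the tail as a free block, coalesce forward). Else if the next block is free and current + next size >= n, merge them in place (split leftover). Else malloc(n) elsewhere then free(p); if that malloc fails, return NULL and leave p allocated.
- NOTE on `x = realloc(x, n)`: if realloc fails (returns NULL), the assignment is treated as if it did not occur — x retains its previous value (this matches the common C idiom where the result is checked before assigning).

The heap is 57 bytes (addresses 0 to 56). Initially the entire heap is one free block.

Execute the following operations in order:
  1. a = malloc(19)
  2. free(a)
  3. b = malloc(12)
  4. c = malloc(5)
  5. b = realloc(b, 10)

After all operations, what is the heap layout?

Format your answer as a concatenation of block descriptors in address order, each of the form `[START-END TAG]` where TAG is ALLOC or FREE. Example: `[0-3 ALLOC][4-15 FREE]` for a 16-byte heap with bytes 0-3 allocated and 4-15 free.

Op 1: a = malloc(19) -> a = 0; heap: [0-18 ALLOC][19-56 FREE]
Op 2: free(a) -> (freed a); heap: [0-56 FREE]
Op 3: b = malloc(12) -> b = 0; heap: [0-11 ALLOC][12-56 FREE]
Op 4: c = malloc(5) -> c = 12; heap: [0-11 ALLOC][12-16 ALLOC][17-56 FREE]
Op 5: b = realloc(b, 10) -> b = 0; heap: [0-9 ALLOC][10-11 FREE][12-16 ALLOC][17-56 FREE]

Answer: [0-9 ALLOC][10-11 FREE][12-16 ALLOC][17-56 FREE]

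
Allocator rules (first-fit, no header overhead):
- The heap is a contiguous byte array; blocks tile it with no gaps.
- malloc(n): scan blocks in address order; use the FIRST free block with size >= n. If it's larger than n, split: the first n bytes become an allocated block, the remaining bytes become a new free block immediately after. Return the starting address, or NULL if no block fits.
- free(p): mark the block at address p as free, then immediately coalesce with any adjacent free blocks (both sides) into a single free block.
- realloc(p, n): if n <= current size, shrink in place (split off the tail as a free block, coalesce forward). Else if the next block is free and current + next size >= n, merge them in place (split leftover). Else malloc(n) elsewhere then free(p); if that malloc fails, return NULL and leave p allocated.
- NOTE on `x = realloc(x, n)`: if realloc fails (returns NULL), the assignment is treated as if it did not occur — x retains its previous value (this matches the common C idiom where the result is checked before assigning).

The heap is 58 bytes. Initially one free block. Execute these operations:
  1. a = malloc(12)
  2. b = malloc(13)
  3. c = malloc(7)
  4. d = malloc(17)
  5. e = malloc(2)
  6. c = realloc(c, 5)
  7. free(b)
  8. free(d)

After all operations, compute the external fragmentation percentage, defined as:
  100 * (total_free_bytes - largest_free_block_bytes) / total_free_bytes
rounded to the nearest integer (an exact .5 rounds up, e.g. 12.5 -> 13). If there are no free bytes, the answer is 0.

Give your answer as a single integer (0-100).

Answer: 51

Derivation:
Op 1: a = malloc(12) -> a = 0; heap: [0-11 ALLOC][12-57 FREE]
Op 2: b = malloc(13) -> b = 12; heap: [0-11 ALLOC][12-24 ALLOC][25-57 FREE]
Op 3: c = malloc(7) -> c = 25; heap: [0-11 ALLOC][12-24 ALLOC][25-31 ALLOC][32-57 FREE]
Op 4: d = malloc(17) -> d = 32; heap: [0-11 ALLOC][12-24 ALLOC][25-31 ALLOC][32-48 ALLOC][49-57 FREE]
Op 5: e = malloc(2) -> e = 49; heap: [0-11 ALLOC][12-24 ALLOC][25-31 ALLOC][32-48 ALLOC][49-50 ALLOC][51-57 FREE]
Op 6: c = realloc(c, 5) -> c = 25; heap: [0-11 ALLOC][12-24 ALLOC][25-29 ALLOC][30-31 FREE][32-48 ALLOC][49-50 ALLOC][51-57 FREE]
Op 7: free(b) -> (freed b); heap: [0-11 ALLOC][12-24 FREE][25-29 ALLOC][30-31 FREE][32-48 ALLOC][49-50 ALLOC][51-57 FREE]
Op 8: free(d) -> (freed d); heap: [0-11 ALLOC][12-24 FREE][25-29 ALLOC][30-48 FREE][49-50 ALLOC][51-57 FREE]
Free blocks: [13 19 7] total_free=39 largest=19 -> 100*(39-19)/39 = 2000/39 ≈ 51.282 -> rounds to 51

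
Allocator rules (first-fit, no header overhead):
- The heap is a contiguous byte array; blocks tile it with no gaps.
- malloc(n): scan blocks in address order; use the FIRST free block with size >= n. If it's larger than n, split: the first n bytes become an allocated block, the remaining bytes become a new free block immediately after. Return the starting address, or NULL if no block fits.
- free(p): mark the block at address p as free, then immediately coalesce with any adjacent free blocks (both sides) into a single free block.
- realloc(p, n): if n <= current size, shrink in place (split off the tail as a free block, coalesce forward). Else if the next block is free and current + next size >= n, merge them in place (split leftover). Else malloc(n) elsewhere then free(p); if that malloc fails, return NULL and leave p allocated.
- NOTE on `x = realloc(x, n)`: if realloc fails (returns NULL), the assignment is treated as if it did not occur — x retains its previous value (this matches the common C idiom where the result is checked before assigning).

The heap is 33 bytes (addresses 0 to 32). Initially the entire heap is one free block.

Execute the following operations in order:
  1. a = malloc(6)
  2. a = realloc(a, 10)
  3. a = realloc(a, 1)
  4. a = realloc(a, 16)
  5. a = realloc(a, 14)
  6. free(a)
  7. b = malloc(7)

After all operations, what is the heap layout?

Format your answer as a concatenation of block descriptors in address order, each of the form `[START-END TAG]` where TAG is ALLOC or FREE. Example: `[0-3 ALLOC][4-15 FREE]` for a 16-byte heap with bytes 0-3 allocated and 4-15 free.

Op 1: a = malloc(6) -> a = 0; heap: [0-5 ALLOC][6-32 FREE]
Op 2: a = realloc(a, 10) -> a = 0; heap: [0-9 ALLOC][10-32 FREE]
Op 3: a = realloc(a, 1) -> a = 0; heap: [0-0 ALLOC][1-32 FREE]
Op 4: a = realloc(a, 16) -> a = 0; heap: [0-15 ALLOC][16-32 FREE]
Op 5: a = realloc(a, 14) -> a = 0; heap: [0-13 ALLOC][14-32 FREE]
Op 6: free(a) -> (freed a); heap: [0-32 FREE]
Op 7: b = malloc(7) -> b = 0; heap: [0-6 ALLOC][7-32 FREE]

Answer: [0-6 ALLOC][7-32 FREE]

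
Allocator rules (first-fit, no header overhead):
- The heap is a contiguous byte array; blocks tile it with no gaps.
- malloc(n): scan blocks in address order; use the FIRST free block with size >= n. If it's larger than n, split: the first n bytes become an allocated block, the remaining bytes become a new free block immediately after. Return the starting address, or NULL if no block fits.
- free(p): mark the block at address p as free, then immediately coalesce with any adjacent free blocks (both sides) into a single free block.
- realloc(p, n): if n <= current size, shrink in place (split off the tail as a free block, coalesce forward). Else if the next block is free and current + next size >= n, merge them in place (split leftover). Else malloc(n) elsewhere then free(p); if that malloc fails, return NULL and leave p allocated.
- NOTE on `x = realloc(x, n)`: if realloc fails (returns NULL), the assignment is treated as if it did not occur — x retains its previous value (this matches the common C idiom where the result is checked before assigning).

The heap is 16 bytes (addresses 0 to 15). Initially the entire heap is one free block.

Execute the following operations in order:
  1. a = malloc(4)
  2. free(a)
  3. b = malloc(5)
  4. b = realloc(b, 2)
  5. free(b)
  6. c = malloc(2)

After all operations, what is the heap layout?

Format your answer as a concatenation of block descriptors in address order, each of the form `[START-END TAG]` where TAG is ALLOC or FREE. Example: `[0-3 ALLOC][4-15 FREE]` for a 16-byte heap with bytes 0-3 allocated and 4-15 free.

Op 1: a = malloc(4) -> a = 0; heap: [0-3 ALLOC][4-15 FREE]
Op 2: free(a) -> (freed a); heap: [0-15 FREE]
Op 3: b = malloc(5) -> b = 0; heap: [0-4 ALLOC][5-15 FREE]
Op 4: b = realloc(b, 2) -> b = 0; heap: [0-1 ALLOC][2-15 FREE]
Op 5: free(b) -> (freed b); heap: [0-15 FREE]
Op 6: c = malloc(2) -> c = 0; heap: [0-1 ALLOC][2-15 FREE]

Answer: [0-1 ALLOC][2-15 FREE]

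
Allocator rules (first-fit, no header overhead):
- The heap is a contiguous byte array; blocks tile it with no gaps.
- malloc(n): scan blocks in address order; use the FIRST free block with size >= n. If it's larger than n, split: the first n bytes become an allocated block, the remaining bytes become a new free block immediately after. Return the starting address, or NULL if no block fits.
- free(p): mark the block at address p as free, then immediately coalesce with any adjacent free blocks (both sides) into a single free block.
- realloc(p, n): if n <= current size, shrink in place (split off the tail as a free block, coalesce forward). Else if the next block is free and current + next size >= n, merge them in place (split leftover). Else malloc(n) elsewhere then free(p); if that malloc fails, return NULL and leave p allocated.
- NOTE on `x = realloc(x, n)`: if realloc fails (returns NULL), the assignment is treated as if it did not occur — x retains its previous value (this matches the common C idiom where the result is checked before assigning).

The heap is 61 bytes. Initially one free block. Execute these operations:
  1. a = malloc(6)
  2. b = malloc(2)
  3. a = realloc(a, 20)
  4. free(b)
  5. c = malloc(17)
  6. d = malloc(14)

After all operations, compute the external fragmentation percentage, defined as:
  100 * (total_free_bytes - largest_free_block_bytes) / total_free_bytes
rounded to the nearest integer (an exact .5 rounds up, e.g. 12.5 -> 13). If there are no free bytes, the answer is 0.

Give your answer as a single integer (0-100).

Answer: 20

Derivation:
Op 1: a = malloc(6) -> a = 0; heap: [0-5 ALLOC][6-60 FREE]
Op 2: b = malloc(2) -> b = 6; heap: [0-5 ALLOC][6-7 ALLOC][8-60 FREE]
Op 3: a = realloc(a, 20) -> a = 8; heap: [0-5 FREE][6-7 ALLOC][8-27 ALLOC][28-60 FREE]
Op 4: free(b) -> (freed b); heap: [0-7 FREE][8-27 ALLOC][28-60 FREE]
Op 5: c = malloc(17) -> c = 28; heap: [0-7 FREE][8-27 ALLOC][28-44 ALLOC][45-60 FREE]
Op 6: d = malloc(14) -> d = 45; heap: [0-7 FREE][8-27 ALLOC][28-44 ALLOC][45-58 ALLOC][59-60 FREE]
Free blocks: [8 2] total_free=10 largest=8 -> 100*(10-8)/10 = 200/10 = 20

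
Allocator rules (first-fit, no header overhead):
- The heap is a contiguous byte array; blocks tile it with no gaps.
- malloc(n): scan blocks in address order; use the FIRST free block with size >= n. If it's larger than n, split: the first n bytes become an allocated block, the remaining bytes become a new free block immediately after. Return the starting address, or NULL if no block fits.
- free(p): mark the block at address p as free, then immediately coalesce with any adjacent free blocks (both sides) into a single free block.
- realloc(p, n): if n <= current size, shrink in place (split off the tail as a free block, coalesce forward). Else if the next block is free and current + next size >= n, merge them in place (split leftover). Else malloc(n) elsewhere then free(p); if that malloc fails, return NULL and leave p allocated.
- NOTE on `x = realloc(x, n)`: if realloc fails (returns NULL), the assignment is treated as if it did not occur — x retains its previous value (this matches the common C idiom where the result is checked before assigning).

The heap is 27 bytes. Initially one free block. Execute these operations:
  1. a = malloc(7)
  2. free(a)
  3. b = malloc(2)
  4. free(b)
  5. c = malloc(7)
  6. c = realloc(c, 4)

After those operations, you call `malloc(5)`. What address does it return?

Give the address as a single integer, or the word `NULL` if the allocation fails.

Op 1: a = malloc(7) -> a = 0; heap: [0-6 ALLOC][7-26 FREE]
Op 2: free(a) -> (freed a); heap: [0-26 FREE]
Op 3: b = malloc(2) -> b = 0; heap: [0-1 ALLOC][2-26 FREE]
Op 4: free(b) -> (freed b); heap: [0-26 FREE]
Op 5: c = malloc(7) -> c = 0; heap: [0-6 ALLOC][7-26 FREE]
Op 6: c = realloc(c, 4) -> c = 0; heap: [0-3 ALLOC][4-26 FREE]
malloc(5): first-fit scan over [0-3 ALLOC][4-26 FREE] -> 4

Answer: 4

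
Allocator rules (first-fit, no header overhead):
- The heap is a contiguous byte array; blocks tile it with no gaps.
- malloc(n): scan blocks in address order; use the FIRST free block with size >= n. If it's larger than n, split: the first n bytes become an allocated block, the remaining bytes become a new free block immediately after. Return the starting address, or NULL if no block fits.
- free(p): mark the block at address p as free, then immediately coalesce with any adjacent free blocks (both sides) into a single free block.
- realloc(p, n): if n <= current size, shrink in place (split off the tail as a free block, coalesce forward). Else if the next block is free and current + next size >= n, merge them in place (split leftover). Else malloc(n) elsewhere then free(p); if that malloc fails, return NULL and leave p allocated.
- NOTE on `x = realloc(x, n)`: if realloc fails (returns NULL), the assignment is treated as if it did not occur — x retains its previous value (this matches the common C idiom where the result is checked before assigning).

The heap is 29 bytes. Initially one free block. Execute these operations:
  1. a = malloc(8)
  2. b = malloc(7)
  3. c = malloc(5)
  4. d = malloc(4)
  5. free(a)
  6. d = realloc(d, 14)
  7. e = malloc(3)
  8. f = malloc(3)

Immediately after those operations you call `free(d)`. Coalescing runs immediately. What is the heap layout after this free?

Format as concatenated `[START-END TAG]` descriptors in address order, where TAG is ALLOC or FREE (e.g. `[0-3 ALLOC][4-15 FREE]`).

Answer: [0-2 ALLOC][3-5 ALLOC][6-7 FREE][8-14 ALLOC][15-19 ALLOC][20-28 FREE]

Derivation:
Op 1: a = malloc(8) -> a = 0; heap: [0-7 ALLOC][8-28 FREE]
Op 2: b = malloc(7) -> b = 8; heap: [0-7 ALLOC][8-14 ALLOC][15-28 FREE]
Op 3: c = malloc(5) -> c = 15; heap: [0-7 ALLOC][8-14 ALLOC][15-19 ALLOC][20-28 FREE]
Op 4: d = malloc(4) -> d = 20; heap: [0-7 ALLOC][8-14 ALLOC][15-19 ALLOC][20-23 ALLOC][24-28 FREE]
Op 5: free(a) -> (freed a); heap: [0-7 FREE][8-14 ALLOC][15-19 ALLOC][20-23 ALLOC][24-28 FREE]
Op 6: d = realloc(d, 14) -> NULL (d unchanged); heap: [0-7 FREE][8-14 ALLOC][15-19 ALLOC][20-23 ALLOC][24-28 FREE]
Op 7: e = malloc(3) -> e = 0; heap: [0-2 ALLOC][3-7 FREE][8-14 ALLOC][15-19 ALLOC][20-23 ALLOC][24-28 FREE]
Op 8: f = malloc(3) -> f = 3; heap: [0-2 ALLOC][3-5 ALLOC][6-7 FREE][8-14 ALLOC][15-19 ALLOC][20-23 ALLOC][24-28 FREE]
free(d): d = 20 -> block [20-23 ALLOC]; mark free, coalesce with adjacent free neighbors -> [0-2 ALLOC][3-5 ALLOC][6-7 FREE][8-14 ALLOC][15-19 ALLOC][20-28 FREE]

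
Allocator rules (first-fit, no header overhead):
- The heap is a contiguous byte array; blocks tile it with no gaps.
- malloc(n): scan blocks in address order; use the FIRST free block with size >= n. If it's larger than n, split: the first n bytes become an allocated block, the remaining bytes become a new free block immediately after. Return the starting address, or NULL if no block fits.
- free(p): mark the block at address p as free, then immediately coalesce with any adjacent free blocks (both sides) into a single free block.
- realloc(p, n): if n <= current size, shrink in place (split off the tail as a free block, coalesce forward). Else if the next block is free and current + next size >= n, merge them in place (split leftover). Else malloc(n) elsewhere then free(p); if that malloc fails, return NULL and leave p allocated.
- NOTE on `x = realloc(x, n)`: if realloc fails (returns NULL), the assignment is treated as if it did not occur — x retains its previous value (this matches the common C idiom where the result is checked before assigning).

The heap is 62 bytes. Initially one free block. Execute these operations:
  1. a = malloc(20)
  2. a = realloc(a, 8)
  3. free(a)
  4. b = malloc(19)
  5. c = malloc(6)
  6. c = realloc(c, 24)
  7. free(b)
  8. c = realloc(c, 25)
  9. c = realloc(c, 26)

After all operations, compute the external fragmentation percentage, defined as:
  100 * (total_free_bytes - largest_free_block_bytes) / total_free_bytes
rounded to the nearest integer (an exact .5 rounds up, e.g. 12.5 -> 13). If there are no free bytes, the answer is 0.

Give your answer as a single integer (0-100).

Op 1: a = malloc(20) -> a = 0; heap: [0-19 ALLOC][20-61 FREE]
Op 2: a = realloc(a, 8) -> a = 0; heap: [0-7 ALLOC][8-61 FREE]
Op 3: free(a) -> (freed a); heap: [0-61 FREE]
Op 4: b = malloc(19) -> b = 0; heap: [0-18 ALLOC][19-61 FREE]
Op 5: c = malloc(6) -> c = 19; heap: [0-18 ALLOC][19-24 ALLOC][25-61 FREE]
Op 6: c = realloc(c, 24) -> c = 19; heap: [0-18 ALLOC][19-42 ALLOC][43-61 FREE]
Op 7: free(b) -> (freed b); heap: [0-18 FREE][19-42 ALLOC][43-61 FREE]
Op 8: c = realloc(c, 25) -> c = 19; heap: [0-18 FREE][19-43 ALLOC][44-61 FREE]
Op 9: c = realloc(c, 26) -> c = 19; heap: [0-18 FREE][19-44 ALLOC][45-61 FREE]
Free blocks: [19 17] total_free=36 largest=19 -> 100*(36-19)/36 = 1700/36 ≈ 47.222 -> rounds to 47

Answer: 47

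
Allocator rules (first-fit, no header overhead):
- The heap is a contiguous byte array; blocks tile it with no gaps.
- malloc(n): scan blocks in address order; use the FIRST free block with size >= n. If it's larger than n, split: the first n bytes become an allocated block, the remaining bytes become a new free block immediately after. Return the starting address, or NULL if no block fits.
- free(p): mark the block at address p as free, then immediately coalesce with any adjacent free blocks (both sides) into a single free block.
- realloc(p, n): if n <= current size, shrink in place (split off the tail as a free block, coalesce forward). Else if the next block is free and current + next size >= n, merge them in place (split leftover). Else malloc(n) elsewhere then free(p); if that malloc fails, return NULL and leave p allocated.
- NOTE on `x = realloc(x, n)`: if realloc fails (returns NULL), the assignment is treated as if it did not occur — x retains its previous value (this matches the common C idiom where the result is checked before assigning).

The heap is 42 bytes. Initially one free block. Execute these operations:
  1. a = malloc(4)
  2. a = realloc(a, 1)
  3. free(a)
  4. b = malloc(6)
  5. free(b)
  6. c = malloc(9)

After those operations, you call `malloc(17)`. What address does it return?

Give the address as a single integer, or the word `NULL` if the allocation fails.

Op 1: a = malloc(4) -> a = 0; heap: [0-3 ALLOC][4-41 FREE]
Op 2: a = realloc(a, 1) -> a = 0; heap: [0-0 ALLOC][1-41 FREE]
Op 3: free(a) -> (freed a); heap: [0-41 FREE]
Op 4: b = malloc(6) -> b = 0; heap: [0-5 ALLOC][6-41 FREE]
Op 5: free(b) -> (freed b); heap: [0-41 FREE]
Op 6: c = malloc(9) -> c = 0; heap: [0-8 ALLOC][9-41 FREE]
malloc(17): first-fit scan over [0-8 ALLOC][9-41 FREE] -> 9

Answer: 9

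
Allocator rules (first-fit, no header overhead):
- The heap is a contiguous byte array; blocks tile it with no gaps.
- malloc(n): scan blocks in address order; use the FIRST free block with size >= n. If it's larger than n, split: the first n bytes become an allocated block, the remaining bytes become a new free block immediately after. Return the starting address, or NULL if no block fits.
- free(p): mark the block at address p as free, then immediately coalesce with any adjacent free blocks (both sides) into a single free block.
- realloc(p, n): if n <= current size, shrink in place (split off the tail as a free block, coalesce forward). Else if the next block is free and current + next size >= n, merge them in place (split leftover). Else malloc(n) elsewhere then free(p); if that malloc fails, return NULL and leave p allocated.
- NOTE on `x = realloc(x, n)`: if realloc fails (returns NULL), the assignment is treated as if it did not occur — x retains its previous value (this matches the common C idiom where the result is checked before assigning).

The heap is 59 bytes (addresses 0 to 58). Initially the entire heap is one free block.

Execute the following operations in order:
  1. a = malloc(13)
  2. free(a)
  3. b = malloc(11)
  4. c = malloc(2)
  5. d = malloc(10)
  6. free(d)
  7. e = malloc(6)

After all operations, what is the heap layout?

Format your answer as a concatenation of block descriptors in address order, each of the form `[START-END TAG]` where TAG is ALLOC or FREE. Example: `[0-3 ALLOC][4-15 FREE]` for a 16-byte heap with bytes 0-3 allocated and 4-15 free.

Answer: [0-10 ALLOC][11-12 ALLOC][13-18 ALLOC][19-58 FREE]

Derivation:
Op 1: a = malloc(13) -> a = 0; heap: [0-12 ALLOC][13-58 FREE]
Op 2: free(a) -> (freed a); heap: [0-58 FREE]
Op 3: b = malloc(11) -> b = 0; heap: [0-10 ALLOC][11-58 FREE]
Op 4: c = malloc(2) -> c = 11; heap: [0-10 ALLOC][11-12 ALLOC][13-58 FREE]
Op 5: d = malloc(10) -> d = 13; heap: [0-10 ALLOC][11-12 ALLOC][13-22 ALLOC][23-58 FREE]
Op 6: free(d) -> (freed d); heap: [0-10 ALLOC][11-12 ALLOC][13-58 FREE]
Op 7: e = malloc(6) -> e = 13; heap: [0-10 ALLOC][11-12 ALLOC][13-18 ALLOC][19-58 FREE]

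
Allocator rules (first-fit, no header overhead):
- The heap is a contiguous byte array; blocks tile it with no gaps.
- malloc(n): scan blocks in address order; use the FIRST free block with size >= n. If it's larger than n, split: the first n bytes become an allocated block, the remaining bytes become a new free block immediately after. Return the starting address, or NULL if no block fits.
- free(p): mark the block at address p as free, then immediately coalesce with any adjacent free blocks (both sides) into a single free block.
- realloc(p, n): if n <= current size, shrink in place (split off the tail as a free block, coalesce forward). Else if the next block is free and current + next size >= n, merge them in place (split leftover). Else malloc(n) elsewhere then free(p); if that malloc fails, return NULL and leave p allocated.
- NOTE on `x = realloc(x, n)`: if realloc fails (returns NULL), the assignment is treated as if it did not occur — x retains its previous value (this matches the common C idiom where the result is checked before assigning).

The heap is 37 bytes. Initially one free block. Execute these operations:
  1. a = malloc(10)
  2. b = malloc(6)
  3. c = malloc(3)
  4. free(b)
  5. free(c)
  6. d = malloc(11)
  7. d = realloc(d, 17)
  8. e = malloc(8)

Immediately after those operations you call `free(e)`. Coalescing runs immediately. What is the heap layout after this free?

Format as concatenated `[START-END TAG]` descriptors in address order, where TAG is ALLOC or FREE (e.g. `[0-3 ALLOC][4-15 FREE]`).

Op 1: a = malloc(10) -> a = 0; heap: [0-9 ALLOC][10-36 FREE]
Op 2: b = malloc(6) -> b = 10; heap: [0-9 ALLOC][10-15 ALLOC][16-36 FREE]
Op 3: c = malloc(3) -> c = 16; heap: [0-9 ALLOC][10-15 ALLOC][16-18 ALLOC][19-36 FREE]
Op 4: free(b) -> (freed b); heap: [0-9 ALLOC][10-15 FREE][16-18 ALLOC][19-36 FREE]
Op 5: free(c) -> (freed c); heap: [0-9 ALLOC][10-36 FREE]
Op 6: d = malloc(11) -> d = 10; heap: [0-9 ALLOC][10-20 ALLOC][21-36 FREE]
Op 7: d = realloc(d, 17) -> d = 10; heap: [0-9 ALLOC][10-26 ALLOC][27-36 FREE]
Op 8: e = malloc(8) -> e = 27; heap: [0-9 ALLOC][10-26 ALLOC][27-34 ALLOC][35-36 FREE]
free(e): e = 27 -> block [27-34 ALLOC]; mark free, coalesce with adjacent free neighbors -> [0-9 ALLOC][10-26 ALLOC][27-36 FREE]

Answer: [0-9 ALLOC][10-26 ALLOC][27-36 FREE]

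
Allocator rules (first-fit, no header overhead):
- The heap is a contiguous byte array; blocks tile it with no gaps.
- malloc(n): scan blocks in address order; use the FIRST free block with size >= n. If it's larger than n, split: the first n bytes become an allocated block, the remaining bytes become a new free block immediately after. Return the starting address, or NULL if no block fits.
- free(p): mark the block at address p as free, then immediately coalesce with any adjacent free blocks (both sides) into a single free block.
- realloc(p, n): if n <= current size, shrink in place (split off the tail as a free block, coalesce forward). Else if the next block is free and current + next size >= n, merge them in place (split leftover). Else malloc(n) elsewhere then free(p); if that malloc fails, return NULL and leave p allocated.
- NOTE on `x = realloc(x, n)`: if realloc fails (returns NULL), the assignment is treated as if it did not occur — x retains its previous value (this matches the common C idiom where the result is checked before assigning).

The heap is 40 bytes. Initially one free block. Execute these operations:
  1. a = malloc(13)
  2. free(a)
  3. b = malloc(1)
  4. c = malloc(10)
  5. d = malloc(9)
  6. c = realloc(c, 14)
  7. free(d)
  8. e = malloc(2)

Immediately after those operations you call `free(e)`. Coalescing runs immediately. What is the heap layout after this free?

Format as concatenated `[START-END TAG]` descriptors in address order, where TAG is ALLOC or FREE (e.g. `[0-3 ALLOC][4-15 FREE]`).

Op 1: a = malloc(13) -> a = 0; heap: [0-12 ALLOC][13-39 FREE]
Op 2: free(a) -> (freed a); heap: [0-39 FREE]
Op 3: b = malloc(1) -> b = 0; heap: [0-0 ALLOC][1-39 FREE]
Op 4: c = malloc(10) -> c = 1; heap: [0-0 ALLOC][1-10 ALLOC][11-39 FREE]
Op 5: d = malloc(9) -> d = 11; heap: [0-0 ALLOC][1-10 ALLOC][11-19 ALLOC][20-39 FREE]
Op 6: c = realloc(c, 14) -> c = 20; heap: [0-0 ALLOC][1-10 FREE][11-19 ALLOC][20-33 ALLOC][34-39 FREE]
Op 7: free(d) -> (freed d); heap: [0-0 ALLOC][1-19 FREE][20-33 ALLOC][34-39 FREE]
Op 8: e = malloc(2) -> e = 1; heap: [0-0 ALLOC][1-2 ALLOC][3-19 FREE][20-33 ALLOC][34-39 FREE]
free(e): e = 1 -> block [1-2 ALLOC]; mark free, coalesce with adjacent free neighbors -> [0-0 ALLOC][1-19 FREE][20-33 ALLOC][34-39 FREE]

Answer: [0-0 ALLOC][1-19 FREE][20-33 ALLOC][34-39 FREE]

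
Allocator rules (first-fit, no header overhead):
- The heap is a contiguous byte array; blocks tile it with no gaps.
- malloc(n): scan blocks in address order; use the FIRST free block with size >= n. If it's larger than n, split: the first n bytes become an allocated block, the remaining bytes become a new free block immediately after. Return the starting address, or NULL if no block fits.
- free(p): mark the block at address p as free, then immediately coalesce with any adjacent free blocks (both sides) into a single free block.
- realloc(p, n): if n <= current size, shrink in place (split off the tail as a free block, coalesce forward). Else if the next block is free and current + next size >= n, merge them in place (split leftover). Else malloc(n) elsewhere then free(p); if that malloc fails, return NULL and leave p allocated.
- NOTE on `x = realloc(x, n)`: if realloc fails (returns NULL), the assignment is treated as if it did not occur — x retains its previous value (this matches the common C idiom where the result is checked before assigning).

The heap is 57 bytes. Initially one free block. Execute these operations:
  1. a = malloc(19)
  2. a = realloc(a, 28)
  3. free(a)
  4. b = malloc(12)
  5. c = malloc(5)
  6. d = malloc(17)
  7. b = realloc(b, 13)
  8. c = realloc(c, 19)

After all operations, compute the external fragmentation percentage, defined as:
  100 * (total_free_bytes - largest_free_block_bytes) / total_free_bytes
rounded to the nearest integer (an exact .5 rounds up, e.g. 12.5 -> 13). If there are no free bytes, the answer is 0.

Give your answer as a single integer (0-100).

Op 1: a = malloc(19) -> a = 0; heap: [0-18 ALLOC][19-56 FREE]
Op 2: a = realloc(a, 28) -> a = 0; heap: [0-27 ALLOC][28-56 FREE]
Op 3: free(a) -> (freed a); heap: [0-56 FREE]
Op 4: b = malloc(12) -> b = 0; heap: [0-11 ALLOC][12-56 FREE]
Op 5: c = malloc(5) -> c = 12; heap: [0-11 ALLOC][12-16 ALLOC][17-56 FREE]
Op 6: d = malloc(17) -> d = 17; heap: [0-11 ALLOC][12-16 ALLOC][17-33 ALLOC][34-56 FREE]
Op 7: b = realloc(b, 13) -> b = 34; heap: [0-11 FREE][12-16 ALLOC][17-33 ALLOC][34-46 ALLOC][47-56 FREE]
Op 8: c = realloc(c, 19) -> NULL (c unchanged); heap: [0-11 FREE][12-16 ALLOC][17-33 ALLOC][34-46 ALLOC][47-56 FREE]
Free blocks: [12 10] total_free=22 largest=12 -> 100*(22-12)/22 = 1000/22 ≈ 45.455 -> rounds to 45

Answer: 45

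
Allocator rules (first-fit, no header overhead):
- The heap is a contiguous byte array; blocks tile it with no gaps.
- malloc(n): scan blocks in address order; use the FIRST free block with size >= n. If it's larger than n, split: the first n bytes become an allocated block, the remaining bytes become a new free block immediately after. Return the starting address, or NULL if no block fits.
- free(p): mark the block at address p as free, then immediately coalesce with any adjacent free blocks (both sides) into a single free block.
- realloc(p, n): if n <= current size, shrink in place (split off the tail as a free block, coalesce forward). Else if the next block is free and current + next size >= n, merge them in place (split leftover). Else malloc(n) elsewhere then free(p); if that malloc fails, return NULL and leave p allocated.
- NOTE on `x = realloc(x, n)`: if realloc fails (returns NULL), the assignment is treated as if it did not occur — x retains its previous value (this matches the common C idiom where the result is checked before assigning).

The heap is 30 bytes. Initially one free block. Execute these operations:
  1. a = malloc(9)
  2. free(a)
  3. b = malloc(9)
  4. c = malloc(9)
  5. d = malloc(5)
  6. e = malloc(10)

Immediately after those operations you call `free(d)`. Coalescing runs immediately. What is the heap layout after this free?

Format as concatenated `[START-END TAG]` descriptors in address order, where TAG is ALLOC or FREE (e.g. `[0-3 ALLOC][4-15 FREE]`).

Answer: [0-8 ALLOC][9-17 ALLOC][18-29 FREE]

Derivation:
Op 1: a = malloc(9) -> a = 0; heap: [0-8 ALLOC][9-29 FREE]
Op 2: free(a) -> (freed a); heap: [0-29 FREE]
Op 3: b = malloc(9) -> b = 0; heap: [0-8 ALLOC][9-29 FREE]
Op 4: c = malloc(9) -> c = 9; heap: [0-8 ALLOC][9-17 ALLOC][18-29 FREE]
Op 5: d = malloc(5) -> d = 18; heap: [0-8 ALLOC][9-17 ALLOC][18-22 ALLOC][23-29 FREE]
Op 6: e = malloc(10) -> e = NULL; heap: [0-8 ALLOC][9-17 ALLOC][18-22 ALLOC][23-29 FREE]
free(d): d = 18 -> block [18-22 ALLOC]; mark free, coalesce with adjacent free neighbors -> [0-8 ALLOC][9-17 ALLOC][18-29 FREE]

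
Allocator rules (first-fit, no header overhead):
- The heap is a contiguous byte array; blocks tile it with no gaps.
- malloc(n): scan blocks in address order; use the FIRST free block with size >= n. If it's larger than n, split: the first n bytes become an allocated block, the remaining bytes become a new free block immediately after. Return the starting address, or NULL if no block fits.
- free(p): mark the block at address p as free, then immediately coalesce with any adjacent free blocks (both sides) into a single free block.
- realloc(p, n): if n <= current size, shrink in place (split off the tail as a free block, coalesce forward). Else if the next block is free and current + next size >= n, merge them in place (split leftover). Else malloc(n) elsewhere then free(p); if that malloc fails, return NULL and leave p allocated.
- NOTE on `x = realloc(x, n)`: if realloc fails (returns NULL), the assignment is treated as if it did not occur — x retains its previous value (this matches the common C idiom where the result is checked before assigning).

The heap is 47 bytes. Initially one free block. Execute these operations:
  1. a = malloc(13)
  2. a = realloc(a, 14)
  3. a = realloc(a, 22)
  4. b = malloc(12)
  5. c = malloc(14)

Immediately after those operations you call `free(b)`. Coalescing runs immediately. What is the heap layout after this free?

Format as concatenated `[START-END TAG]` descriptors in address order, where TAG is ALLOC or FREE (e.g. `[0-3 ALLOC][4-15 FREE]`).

Op 1: a = malloc(13) -> a = 0; heap: [0-12 ALLOC][13-46 FREE]
Op 2: a = realloc(a, 14) -> a = 0; heap: [0-13 ALLOC][14-46 FREE]
Op 3: a = realloc(a, 22) -> a = 0; heap: [0-21 ALLOC][22-46 FREE]
Op 4: b = malloc(12) -> b = 22; heap: [0-21 ALLOC][22-33 ALLOC][34-46 FREE]
Op 5: c = malloc(14) -> c = NULL; heap: [0-21 ALLOC][22-33 ALLOC][34-46 FREE]
free(b): b = 22 -> block [22-33 ALLOC]; mark free, coalesce with adjacent free neighbors -> [0-21 ALLOC][22-46 FREE]

Answer: [0-21 ALLOC][22-46 FREE]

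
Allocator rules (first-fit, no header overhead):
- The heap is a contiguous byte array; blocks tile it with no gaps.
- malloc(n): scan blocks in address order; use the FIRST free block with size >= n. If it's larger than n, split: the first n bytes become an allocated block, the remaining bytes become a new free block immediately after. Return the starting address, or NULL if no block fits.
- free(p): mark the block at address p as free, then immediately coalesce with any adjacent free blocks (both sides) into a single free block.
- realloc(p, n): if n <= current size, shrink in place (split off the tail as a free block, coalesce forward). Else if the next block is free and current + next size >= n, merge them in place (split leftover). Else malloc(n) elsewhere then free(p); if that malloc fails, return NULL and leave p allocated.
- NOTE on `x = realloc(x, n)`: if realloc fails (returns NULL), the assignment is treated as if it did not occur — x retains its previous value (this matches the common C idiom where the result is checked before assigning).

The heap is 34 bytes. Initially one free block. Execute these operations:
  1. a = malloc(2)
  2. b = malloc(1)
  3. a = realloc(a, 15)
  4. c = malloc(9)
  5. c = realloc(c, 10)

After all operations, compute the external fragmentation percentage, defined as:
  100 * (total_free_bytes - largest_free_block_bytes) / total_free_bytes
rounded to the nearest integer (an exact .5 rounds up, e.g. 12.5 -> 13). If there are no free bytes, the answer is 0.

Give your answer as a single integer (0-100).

Answer: 25

Derivation:
Op 1: a = malloc(2) -> a = 0; heap: [0-1 ALLOC][2-33 FREE]
Op 2: b = malloc(1) -> b = 2; heap: [0-1 ALLOC][2-2 ALLOC][3-33 FREE]
Op 3: a = realloc(a, 15) -> a = 3; heap: [0-1 FREE][2-2 ALLOC][3-17 ALLOC][18-33 FREE]
Op 4: c = malloc(9) -> c = 18; heap: [0-1 FREE][2-2 ALLOC][3-17 ALLOC][18-26 ALLOC][27-33 FREE]
Op 5: c = realloc(c, 10) -> c = 18; heap: [0-1 FREE][2-2 ALLOC][3-17 ALLOC][18-27 ALLOC][28-33 FREE]
Free blocks: [2 6] total_free=8 largest=6 -> 100*(8-6)/8 = 200/8 = 25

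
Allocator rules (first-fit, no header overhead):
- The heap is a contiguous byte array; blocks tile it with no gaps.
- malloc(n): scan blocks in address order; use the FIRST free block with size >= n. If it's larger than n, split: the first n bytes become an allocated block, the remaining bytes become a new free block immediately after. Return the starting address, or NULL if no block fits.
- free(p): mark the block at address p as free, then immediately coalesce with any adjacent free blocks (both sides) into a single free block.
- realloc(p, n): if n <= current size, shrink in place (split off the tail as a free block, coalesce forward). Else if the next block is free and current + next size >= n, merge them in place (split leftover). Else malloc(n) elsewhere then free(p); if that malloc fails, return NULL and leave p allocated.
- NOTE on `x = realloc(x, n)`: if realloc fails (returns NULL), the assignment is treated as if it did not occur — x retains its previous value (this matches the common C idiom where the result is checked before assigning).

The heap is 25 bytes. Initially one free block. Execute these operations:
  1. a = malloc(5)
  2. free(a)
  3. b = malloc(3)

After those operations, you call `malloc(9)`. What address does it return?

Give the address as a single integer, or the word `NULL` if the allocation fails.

Answer: 3

Derivation:
Op 1: a = malloc(5) -> a = 0; heap: [0-4 ALLOC][5-24 FREE]
Op 2: free(a) -> (freed a); heap: [0-24 FREE]
Op 3: b = malloc(3) -> b = 0; heap: [0-2 ALLOC][3-24 FREE]
malloc(9): first-fit scan over [0-2 ALLOC][3-24 FREE] -> 3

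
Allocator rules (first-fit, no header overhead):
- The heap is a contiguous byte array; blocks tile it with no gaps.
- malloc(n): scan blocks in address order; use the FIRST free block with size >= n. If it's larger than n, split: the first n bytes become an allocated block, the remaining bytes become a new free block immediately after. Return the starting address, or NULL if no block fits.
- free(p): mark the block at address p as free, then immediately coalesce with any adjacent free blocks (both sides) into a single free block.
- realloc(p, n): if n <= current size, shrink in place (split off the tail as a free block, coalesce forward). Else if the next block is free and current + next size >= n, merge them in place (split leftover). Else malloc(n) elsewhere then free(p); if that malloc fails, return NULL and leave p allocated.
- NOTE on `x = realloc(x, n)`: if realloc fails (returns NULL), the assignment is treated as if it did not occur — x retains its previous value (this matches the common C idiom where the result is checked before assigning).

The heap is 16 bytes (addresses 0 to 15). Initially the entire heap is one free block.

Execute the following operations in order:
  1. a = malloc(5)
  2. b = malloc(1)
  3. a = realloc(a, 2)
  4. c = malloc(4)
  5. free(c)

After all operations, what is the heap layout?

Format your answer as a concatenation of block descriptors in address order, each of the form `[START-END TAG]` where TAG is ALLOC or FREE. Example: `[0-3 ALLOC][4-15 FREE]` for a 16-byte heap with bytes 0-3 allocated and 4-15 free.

Answer: [0-1 ALLOC][2-4 FREE][5-5 ALLOC][6-15 FREE]

Derivation:
Op 1: a = malloc(5) -> a = 0; heap: [0-4 ALLOC][5-15 FREE]
Op 2: b = malloc(1) -> b = 5; heap: [0-4 ALLOC][5-5 ALLOC][6-15 FREE]
Op 3: a = realloc(a, 2) -> a = 0; heap: [0-1 ALLOC][2-4 FREE][5-5 ALLOC][6-15 FREE]
Op 4: c = malloc(4) -> c = 6; heap: [0-1 ALLOC][2-4 FREE][5-5 ALLOC][6-9 ALLOC][10-15 FREE]
Op 5: free(c) -> (freed c); heap: [0-1 ALLOC][2-4 FREE][5-5 ALLOC][6-15 FREE]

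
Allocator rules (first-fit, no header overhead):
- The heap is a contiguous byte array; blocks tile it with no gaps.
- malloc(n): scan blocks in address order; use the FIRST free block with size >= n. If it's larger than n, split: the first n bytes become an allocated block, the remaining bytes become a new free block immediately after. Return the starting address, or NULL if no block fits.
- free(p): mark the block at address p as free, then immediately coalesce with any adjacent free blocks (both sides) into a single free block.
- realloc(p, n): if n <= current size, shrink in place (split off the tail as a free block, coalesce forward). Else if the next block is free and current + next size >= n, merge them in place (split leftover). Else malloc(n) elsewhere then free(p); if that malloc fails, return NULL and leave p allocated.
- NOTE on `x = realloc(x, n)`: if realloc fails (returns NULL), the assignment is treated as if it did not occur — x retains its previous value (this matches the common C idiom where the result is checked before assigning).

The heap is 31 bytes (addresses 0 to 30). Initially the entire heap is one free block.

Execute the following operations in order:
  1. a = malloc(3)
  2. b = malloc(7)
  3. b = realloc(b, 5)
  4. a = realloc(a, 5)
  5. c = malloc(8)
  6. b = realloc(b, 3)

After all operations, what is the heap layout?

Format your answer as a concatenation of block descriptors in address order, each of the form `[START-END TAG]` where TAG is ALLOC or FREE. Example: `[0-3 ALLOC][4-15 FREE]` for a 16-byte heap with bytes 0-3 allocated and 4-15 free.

Op 1: a = malloc(3) -> a = 0; heap: [0-2 ALLOC][3-30 FREE]
Op 2: b = malloc(7) -> b = 3; heap: [0-2 ALLOC][3-9 ALLOC][10-30 FREE]
Op 3: b = realloc(b, 5) -> b = 3; heap: [0-2 ALLOC][3-7 ALLOC][8-30 FREE]
Op 4: a = realloc(a, 5) -> a = 8; heap: [0-2 FREE][3-7 ALLOC][8-12 ALLOC][13-30 FREE]
Op 5: c = malloc(8) -> c = 13; heap: [0-2 FREE][3-7 ALLOC][8-12 ALLOC][13-20 ALLOC][21-30 FREE]
Op 6: b = realloc(b, 3) -> b = 3; heap: [0-2 FREE][3-5 ALLOC][6-7 FREE][8-12 ALLOC][13-20 ALLOC][21-30 FREE]

Answer: [0-2 FREE][3-5 ALLOC][6-7 FREE][8-12 ALLOC][13-20 ALLOC][21-30 FREE]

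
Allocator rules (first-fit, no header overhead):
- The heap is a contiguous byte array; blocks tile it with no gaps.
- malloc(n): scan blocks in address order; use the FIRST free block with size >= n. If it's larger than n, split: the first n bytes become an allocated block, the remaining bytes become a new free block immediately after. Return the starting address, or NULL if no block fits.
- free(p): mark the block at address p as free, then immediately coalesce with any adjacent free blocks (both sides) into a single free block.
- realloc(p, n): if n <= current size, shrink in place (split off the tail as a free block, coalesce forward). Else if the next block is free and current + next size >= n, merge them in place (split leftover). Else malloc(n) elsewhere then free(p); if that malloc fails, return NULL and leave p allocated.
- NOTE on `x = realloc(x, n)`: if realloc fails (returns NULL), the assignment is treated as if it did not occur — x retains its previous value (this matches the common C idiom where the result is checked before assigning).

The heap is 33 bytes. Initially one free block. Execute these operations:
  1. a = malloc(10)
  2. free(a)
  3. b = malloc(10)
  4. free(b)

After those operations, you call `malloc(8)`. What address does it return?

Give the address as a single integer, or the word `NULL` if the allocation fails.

Op 1: a = malloc(10) -> a = 0; heap: [0-9 ALLOC][10-32 FREE]
Op 2: free(a) -> (freed a); heap: [0-32 FREE]
Op 3: b = malloc(10) -> b = 0; heap: [0-9 ALLOC][10-32 FREE]
Op 4: free(b) -> (freed b); heap: [0-32 FREE]
malloc(8): first-fit scan over [0-32 FREE] -> 0

Answer: 0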